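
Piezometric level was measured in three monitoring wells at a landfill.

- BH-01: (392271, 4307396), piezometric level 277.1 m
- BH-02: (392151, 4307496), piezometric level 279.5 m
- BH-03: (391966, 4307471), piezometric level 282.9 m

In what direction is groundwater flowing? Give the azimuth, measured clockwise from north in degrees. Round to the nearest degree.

095°

Differences from BH-01: to BH-02 (Δx, Δy, Δh) = (-120, 100, +2.4); to BH-03 = (-305, 75, +5.8).
Solve a·Δx + b·Δy = Δh: det = (-120)·75 − (-305)·100 = 21500.
∂h/∂x = [(+2.4)·75 − (+5.8)·100] / 21500 = -0.01860
∂h/∂y = [(-120)·(+5.8) − (-305)·(+2.4)] / 21500 = +0.001674
Flow direction (−∇h) has components (+0.01860 E, -0.001674 N).
Azimuth = atan2(E, N) = atan2(+0.01860, -0.001674) = 95.1° ≈ 095°.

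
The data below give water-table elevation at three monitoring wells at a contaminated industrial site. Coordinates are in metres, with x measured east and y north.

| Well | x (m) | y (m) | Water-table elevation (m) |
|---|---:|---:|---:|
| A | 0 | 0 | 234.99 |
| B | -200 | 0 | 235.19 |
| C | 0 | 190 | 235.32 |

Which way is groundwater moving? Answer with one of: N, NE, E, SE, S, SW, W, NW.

∂h/∂x = (235.19 − 234.99) / (-200 − 0) = -0.0010000
∂h/∂y = (235.32 − 234.99) / (190 − 0) = +0.001737
Flow = −∇h = (+0.0010000 east, -0.001737 north), which points southeast.

SE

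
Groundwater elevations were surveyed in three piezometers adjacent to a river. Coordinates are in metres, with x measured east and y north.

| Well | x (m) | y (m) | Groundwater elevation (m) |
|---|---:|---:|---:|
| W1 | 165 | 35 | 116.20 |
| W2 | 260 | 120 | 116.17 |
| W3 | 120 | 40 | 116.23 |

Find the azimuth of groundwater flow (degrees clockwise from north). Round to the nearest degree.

119°

Differences from W1: to W2 (Δx, Δy, Δh) = (95, 85, -0.03); to W3 = (-45, 5, +0.03).
Solve a·Δx + b·Δy = Δh: det = 95·5 − (-45)·85 = 4300.
∂h/∂x = [(-0.03)·5 − (+0.03)·85] / 4300 = -0.0006279
∂h/∂y = [95·(+0.03) − (-45)·(-0.03)] / 4300 = +0.0003488
Flow direction (−∇h) has components (+0.0006279 E, -0.0003488 N).
Azimuth = atan2(E, N) = atan2(+0.0006279, -0.0003488) = 119.1° ≈ 119°.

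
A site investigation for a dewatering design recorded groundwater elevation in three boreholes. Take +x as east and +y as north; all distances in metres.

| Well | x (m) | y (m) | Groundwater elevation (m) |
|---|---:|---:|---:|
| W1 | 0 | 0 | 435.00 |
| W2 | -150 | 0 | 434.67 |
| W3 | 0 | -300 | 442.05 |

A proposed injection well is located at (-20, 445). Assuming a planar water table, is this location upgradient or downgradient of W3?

downgradient

∂h/∂x = (434.67 − 435.00) / (-150 − 0) = +0.002200
∂h/∂y = (442.05 − 435.00) / (-300 − 0) = -0.02350
Head at (-20, 445) = 435.00 + (+0.002200)·(-20) + (-0.02350)·(445) = 424.50 m.
That is lower than the 442.05 m at W3, so the point is downgradient.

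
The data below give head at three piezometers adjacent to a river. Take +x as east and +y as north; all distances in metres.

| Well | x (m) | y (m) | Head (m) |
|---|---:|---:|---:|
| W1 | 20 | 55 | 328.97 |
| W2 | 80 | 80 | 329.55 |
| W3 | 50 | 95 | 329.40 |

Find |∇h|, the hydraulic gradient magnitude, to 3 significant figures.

0.00910

With h = a·x + b·y + c and W1 as origin, the differences give:
  60·a + 25·b = +0.58
  30·a + 40·b = +0.43
Eliminate b (×40 and ×25, subtract): 1650·a = 12.450 → a = ∂h/∂x = +0.007545
Back-substitute: b = ∂h/∂y = +0.005091.
|∇h| = √(0.007545² + 0.005091²) = 0.009102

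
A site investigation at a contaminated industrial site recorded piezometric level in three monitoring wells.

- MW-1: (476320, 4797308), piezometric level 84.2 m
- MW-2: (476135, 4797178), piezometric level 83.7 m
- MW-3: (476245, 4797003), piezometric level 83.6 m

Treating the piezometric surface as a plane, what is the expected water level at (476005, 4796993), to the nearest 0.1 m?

83.2 m

With h = a·x + b·y + c and MW-1 as origin, the differences give:
  (-185)·a + (-130)·b = -0.5
  (-75)·a + (-305)·b = -0.6
Eliminate b (×(-305) and ×(-130), subtract): 46675·a = 74.50 → a = ∂h/∂x = +0.001596
Back-substitute: b = ∂h/∂y = +0.001575.
h(476005, 4796993) = 84.2 + (+0.001596)·(-315) + (+0.001575)·(-315) = 84.2 -0.503 -0.496 = 83.201 m.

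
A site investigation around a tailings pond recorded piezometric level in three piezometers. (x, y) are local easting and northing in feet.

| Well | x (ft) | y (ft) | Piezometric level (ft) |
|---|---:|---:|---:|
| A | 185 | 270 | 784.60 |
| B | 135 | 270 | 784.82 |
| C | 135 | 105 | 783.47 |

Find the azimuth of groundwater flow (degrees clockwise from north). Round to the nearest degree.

Differences from A: to B (Δx, Δy, Δh) = (-50, 0, +0.22); to C = (-50, -165, -1.13).
Solve a·Δx + b·Δy = Δh: det = (-50)·(-165) − (-50)·0 = 8250.
∂h/∂x = [(+0.22)·(-165) − (-1.13)·0] / 8250 = -0.004400
∂h/∂y = [(-50)·(-1.13) − (-50)·(+0.22)] / 8250 = +0.008182
Flow direction (−∇h) has components (+0.004400 E, -0.008182 N).
Azimuth = atan2(E, N) = atan2(+0.004400, -0.008182) = 151.7° ≈ 152°.

152°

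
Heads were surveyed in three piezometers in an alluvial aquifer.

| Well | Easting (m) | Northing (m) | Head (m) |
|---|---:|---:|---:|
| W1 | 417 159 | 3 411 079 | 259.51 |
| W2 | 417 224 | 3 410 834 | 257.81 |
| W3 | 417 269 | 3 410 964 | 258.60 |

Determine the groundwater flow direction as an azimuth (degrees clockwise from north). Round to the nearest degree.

168°

Taking W1 as reference: W2−W1 = (65, -245, -1.70); W3−W1 = (110, -115, -0.91).
Solve a·Δx + b·Δy = Δh: det = 65·(-115) − 110·(-245) = 19475.
∂h/∂x = [(-1.70)·(-115) − (-0.91)·(-245)] / 19475 = -0.001409
∂h/∂y = [65·(-0.91) − 110·(-1.70)] / 19475 = +0.006565
Flow direction (−∇h) has components (+0.001409 E, -0.006565 N).
Azimuth = atan2(E, N) = atan2(+0.001409, -0.006565) = 167.9° ≈ 168°.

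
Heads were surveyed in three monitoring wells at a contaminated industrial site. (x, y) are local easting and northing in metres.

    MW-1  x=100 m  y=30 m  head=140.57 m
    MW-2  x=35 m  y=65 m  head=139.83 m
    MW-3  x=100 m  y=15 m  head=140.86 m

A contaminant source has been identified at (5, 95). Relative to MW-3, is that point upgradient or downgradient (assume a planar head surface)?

downgradient

With h = a·x + b·y + c and MW-1 as origin, the differences give:
  (-65)·a + 35·b = -0.74
  0·a + (-15)·b = +0.29
Eliminate b (×(-15) and ×35, subtract): 975·a = 0.950 → a = ∂h/∂x = +0.0009744
Back-substitute: b = ∂h/∂y = -0.01933.
Head at (5, 95) = 140.57 + (+0.0009744)·(-95) + (-0.01933)·(65) = 139.22 m.
That is lower than the 140.86 m at MW-3, so the point is downgradient.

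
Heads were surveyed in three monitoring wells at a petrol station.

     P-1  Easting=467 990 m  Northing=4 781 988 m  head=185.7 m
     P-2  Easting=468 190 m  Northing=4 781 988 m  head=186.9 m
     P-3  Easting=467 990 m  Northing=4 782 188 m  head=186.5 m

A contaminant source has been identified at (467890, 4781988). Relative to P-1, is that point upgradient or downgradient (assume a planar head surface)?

downgradient

∂h/∂x = (186.9 − 185.7) / (468190 − 467990) = +0.006000
∂h/∂y = (186.5 − 185.7) / (4782188 − 4781988) = +0.004000
Head at (467890, 4781988) = 185.7 + (+0.006000)·(-100) + (+0.004000)·(0) = 185.10 m.
That is lower than the 185.7 m at P-1, so the point is downgradient.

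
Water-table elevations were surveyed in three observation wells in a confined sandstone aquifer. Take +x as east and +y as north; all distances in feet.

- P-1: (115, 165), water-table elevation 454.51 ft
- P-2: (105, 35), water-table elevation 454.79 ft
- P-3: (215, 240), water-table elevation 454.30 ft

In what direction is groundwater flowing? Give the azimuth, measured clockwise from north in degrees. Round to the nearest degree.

014°

Taking P-1 as reference: P-2−P-1 = (-10, -130, +0.28); P-3−P-1 = (100, 75, -0.21).
Solve a·Δx + b·Δy = Δh: det = (-10)·75 − 100·(-130) = 12250.
∂h/∂x = [(+0.28)·75 − (-0.21)·(-130)] / 12250 = -0.0005143
∂h/∂y = [(-10)·(-0.21) − 100·(+0.28)] / 12250 = -0.002114
Flow direction (−∇h) has components (+0.0005143 E, +0.002114 N).
Azimuth = atan2(E, N) = atan2(+0.0005143, +0.002114) = 13.7° ≈ 014°.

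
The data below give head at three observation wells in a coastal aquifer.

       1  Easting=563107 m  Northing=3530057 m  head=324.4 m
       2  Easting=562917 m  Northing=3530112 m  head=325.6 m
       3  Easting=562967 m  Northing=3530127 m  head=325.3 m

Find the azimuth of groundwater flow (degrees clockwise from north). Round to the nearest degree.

With h = a·x + b·y + c and 1 as origin, the differences give:
  (-190)·a + 55·b = +1.2
  (-140)·a + 70·b = +0.9
Eliminate b (×70 and ×55, subtract): -5600·a = 34.50 → a = ∂h/∂x = -0.006161
Back-substitute: b = ∂h/∂y = +0.0005357.
Flow direction (−∇h) has components (+0.006161 E, -0.0005357 N).
Azimuth = atan2(E, N) = atan2(+0.006161, -0.0005357) = 95.0° ≈ 095°.

095°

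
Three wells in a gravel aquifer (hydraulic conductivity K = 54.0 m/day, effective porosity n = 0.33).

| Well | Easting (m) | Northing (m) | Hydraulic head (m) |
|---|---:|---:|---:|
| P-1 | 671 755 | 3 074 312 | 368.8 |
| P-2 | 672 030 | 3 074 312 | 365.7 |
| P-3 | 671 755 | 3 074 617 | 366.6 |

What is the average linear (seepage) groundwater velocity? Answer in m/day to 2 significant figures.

∂h/∂x = (365.7 − 368.8) / (672030 − 671755) = -0.01127
∂h/∂y = (366.6 − 368.8) / (3074617 − 3074312) = -0.007213
|∇h| = √(-0.01127² + -0.007213²) = 0.01338
Seepage velocity v = K·i/n = 54.0 × 0.01338 / 0.33 = 2.189 m/day.

2.2 m/day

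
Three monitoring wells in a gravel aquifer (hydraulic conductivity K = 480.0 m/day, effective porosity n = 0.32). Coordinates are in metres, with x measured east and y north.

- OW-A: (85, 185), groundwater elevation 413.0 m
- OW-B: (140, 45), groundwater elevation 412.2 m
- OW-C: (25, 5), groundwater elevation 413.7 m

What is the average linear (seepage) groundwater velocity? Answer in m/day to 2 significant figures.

20 m/day

Differences from OW-A: to OW-B (Δx, Δy, Δh) = (55, -140, -0.8); to OW-C = (-60, -180, +0.7).
Determinant of the coordinate differences = 55·(-180) − (-60)·(-140) = -18300.
∂h/∂x = [(-0.8)·(-180) − (+0.7)·(-140)] / -18300 = -0.01322
∂h/∂y = [55·(+0.7) − (-60)·(-0.8)] / -18300 = +0.0005191
|∇h| = √(-0.01322² + 0.0005191²) = 0.01323
Seepage velocity v = K·i/n = 480.0 × 0.01323 / 0.32 = 19.85 m/day.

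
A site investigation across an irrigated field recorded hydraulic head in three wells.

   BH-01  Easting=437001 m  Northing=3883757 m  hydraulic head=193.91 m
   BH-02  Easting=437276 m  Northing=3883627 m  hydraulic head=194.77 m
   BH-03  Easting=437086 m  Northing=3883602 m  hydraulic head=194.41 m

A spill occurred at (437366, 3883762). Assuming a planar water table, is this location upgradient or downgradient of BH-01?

Differences from BH-01: to BH-02 (Δx, Δy, Δh) = (275, -130, +0.86); to BH-03 = (85, -155, +0.50).
Determinant of the coordinate differences = 275·(-155) − 85·(-130) = -31575.
∂h/∂x = [(+0.86)·(-155) − (+0.50)·(-130)] / -31575 = +0.002163
∂h/∂y = [275·(+0.50) − 85·(+0.86)] / -31575 = -0.002040
Head at (437366, 3883762) = 193.91 + (+0.002163)·(365) + (-0.002040)·(5) = 194.69 m.
That is higher than the 193.91 m at BH-01, so the point is upgradient.

upgradient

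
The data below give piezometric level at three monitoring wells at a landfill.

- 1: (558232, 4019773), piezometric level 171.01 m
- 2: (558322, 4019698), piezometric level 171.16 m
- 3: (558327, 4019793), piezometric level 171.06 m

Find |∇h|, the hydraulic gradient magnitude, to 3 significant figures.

0.00133

With h = a·x + b·y + c and 1 as origin, the differences give:
  90·a + (-75)·b = +0.15
  95·a + 20·b = +0.05
Eliminate b (×20 and ×(-75), subtract): 8925·a = 6.750 → a = ∂h/∂x = +0.0007563
Back-substitute: b = ∂h/∂y = -0.001092.
|∇h| = √(0.0007563² + -0.001092²) = 0.001328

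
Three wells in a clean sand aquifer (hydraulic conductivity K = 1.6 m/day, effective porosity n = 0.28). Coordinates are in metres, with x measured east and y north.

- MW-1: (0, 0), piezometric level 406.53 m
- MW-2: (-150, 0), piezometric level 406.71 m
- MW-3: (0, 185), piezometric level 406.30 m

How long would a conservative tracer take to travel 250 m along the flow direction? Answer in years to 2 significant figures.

69 years

∂h/∂x = (406.71 − 406.53) / (-150 − 0) = -0.001200
∂h/∂y = (406.30 − 406.53) / (185 − 0) = -0.001243
|∇h| = √(-0.001200² + -0.001243²) = 0.001728
Seepage velocity v = K·i/n = 1.6 × 0.001728 / 0.28 = 0.009874 m/day.
t = 250 / 0.009874 = 2.532e+04 days = 69.3 years.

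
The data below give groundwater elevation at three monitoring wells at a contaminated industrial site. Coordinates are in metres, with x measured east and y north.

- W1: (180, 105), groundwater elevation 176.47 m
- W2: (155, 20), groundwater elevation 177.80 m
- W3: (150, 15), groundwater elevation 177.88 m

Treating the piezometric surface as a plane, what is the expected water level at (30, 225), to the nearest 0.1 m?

Differences from W1: to W2 (Δx, Δy, Δh) = (-25, -85, +1.33); to W3 = (-30, -90, +1.41).
Determinant of the coordinate differences = (-25)·(-90) − (-30)·(-85) = -300.
∂h/∂x = [(+1.33)·(-90) − (+1.41)·(-85)] / -300 = -0.0005000
∂h/∂y = [(-25)·(+1.41) − (-30)·(+1.33)] / -300 = -0.01550
h(30, 225) = 176.47 + (-0.0005000)·(-150) + (-0.01550)·(120) = 176.47 +0.075 -1.860 = 174.685 m.

174.7 m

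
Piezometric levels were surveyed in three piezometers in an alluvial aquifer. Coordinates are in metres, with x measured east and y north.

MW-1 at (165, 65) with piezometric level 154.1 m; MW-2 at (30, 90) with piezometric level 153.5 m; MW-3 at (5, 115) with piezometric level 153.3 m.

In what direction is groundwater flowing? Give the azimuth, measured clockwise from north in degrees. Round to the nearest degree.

With h = a·x + b·y + c and MW-1 as origin, the differences give:
  (-135)·a + 25·b = -0.6
  (-160)·a + 50·b = -0.8
Eliminate b (×50 and ×25, subtract): -2750·a = -10.00 → a = ∂h/∂x = +0.003636
Back-substitute: b = ∂h/∂y = -0.004364.
Flow direction (−∇h) has components (-0.003636 E, +0.004364 N).
Azimuth = atan2(E, N) = atan2(-0.003636, +0.004364) = 320.2° ≈ 320°.

320°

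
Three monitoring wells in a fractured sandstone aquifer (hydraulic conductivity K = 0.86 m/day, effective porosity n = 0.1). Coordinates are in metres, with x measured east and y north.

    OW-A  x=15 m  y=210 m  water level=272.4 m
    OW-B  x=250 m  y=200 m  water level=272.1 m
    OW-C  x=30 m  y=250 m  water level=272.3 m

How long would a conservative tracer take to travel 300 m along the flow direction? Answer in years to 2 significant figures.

40 years

Taking OW-A as reference: OW-B−OW-A = (235, -10, -0.3); OW-C−OW-A = (15, 40, -0.1).
Determinant of the coordinate differences = 235·40 − 15·(-10) = 9550.
∂h/∂x = [(-0.3)·40 − (-0.1)·(-10)] / 9550 = -0.001361
∂h/∂y = [235·(-0.1) − 15·(-0.3)] / 9550 = -0.001990
|∇h| = √(-0.001361² + -0.001990²) = 0.002411
Seepage velocity v = K·i/n = 0.86 × 0.002411 / 0.1 = 0.02073 m/day.
t = 300 / 0.02073 = 1.447e+04 days = 39.6 years.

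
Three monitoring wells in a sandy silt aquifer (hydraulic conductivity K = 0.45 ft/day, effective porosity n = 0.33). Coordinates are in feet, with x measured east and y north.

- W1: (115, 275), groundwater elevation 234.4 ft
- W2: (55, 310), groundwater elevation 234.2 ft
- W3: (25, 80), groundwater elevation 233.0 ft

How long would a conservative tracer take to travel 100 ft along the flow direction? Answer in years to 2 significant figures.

Differences from W1: to W2 (Δx, Δy, Δh) = (-60, 35, -0.2); to W3 = (-90, -195, -1.4).
Determinant of the coordinate differences = (-60)·(-195) − (-90)·35 = 14850.
∂h/∂x = [(-0.2)·(-195) − (-1.4)·35] / 14850 = +0.005926
∂h/∂y = [(-60)·(-1.4) − (-90)·(-0.2)] / 14850 = +0.004444
|∇h| = √(0.005926² + 0.004444²) = 0.007407
Seepage velocity v = K·i/n = 0.45 × 0.007407 / 0.33 = 0.0101 ft/day.
t = 100 / 0.0101 = 9901 days = 27.1 years.

27 years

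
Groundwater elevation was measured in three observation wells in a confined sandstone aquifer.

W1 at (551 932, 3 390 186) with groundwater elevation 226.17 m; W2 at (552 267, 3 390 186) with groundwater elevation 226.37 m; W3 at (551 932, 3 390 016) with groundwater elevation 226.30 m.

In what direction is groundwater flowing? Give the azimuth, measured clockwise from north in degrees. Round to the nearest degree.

322°

∂h/∂x = (226.37 − 226.17) / (552267 − 551932) = +0.0005970
∂h/∂y = (226.30 − 226.17) / (3390016 − 3390186) = -0.0007647
Flow direction (−∇h) has components (-0.0005970 E, +0.0007647 N).
Azimuth = atan2(E, N) = atan2(-0.0005970, +0.0007647) = 322.0° ≈ 322°.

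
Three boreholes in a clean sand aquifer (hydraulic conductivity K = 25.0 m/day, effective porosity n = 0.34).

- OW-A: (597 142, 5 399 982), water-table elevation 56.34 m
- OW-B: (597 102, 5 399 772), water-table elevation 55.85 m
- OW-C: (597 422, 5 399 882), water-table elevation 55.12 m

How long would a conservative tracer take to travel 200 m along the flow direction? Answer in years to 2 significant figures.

1.7 years

With h = a·x + b·y + c and OW-A as origin, the differences give:
  (-40)·a + (-210)·b = -0.49
  280·a + (-100)·b = -1.22
Eliminate b (×(-100) and ×(-210), subtract): 62800·a = -207.200 → a = ∂h/∂x = -0.003299
Back-substitute: b = ∂h/∂y = +0.002962.
|∇h| = √(-0.003299² + 0.002962²) = 0.004434
Seepage velocity v = K·i/n = 25.0 × 0.004434 / 0.34 = 0.326 m/day.
t = 200 / 0.326 = 613.5 days = 1.68 years.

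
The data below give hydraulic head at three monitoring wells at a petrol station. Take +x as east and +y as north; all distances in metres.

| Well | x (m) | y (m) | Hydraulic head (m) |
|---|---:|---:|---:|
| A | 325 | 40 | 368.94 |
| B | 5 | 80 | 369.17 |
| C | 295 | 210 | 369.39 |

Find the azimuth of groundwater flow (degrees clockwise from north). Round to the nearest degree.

171°

With h = a·x + b·y + c and A as origin, the differences give:
  (-320)·a + 40·b = +0.23
  (-30)·a + 170·b = +0.45
Eliminate b (×170 and ×40, subtract): -53200·a = 21.100 → a = ∂h/∂x = -0.0003966
Back-substitute: b = ∂h/∂y = +0.002577.
Flow direction (−∇h) has components (+0.0003966 E, -0.002577 N).
Azimuth = atan2(E, N) = atan2(+0.0003966, -0.002577) = 171.3° ≈ 171°.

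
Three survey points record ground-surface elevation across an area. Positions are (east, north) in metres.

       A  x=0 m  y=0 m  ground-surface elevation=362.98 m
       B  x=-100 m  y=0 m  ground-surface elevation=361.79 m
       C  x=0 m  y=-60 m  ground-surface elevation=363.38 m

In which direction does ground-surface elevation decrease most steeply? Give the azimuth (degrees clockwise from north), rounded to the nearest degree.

∂z/∂x = (361.79 − 362.98) / (-100 − 0) = +0.01190
∂z/∂y = (363.38 − 362.98) / (-60 − 0) = -0.006667
Steepest decrease is along −∇f: components (-0.01190 E, +0.006667 N).
Azimuth = atan2(-0.01190, +0.006667) = 299.3° ≈ 299°.

299°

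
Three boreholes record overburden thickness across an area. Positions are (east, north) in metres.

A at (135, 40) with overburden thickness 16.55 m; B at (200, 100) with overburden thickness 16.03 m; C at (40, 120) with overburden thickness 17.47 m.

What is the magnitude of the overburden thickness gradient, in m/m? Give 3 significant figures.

0.00893 m/m

Differences from A: to B (Δx, Δy, Δh) = (65, 60, -0.52); to C = (-95, 80, +0.92).
Determinant of the coordinate differences = 65·80 − (-95)·60 = 10900.
∂d/∂x = [(-0.52)·80 − (+0.92)·60] / 10900 = -0.008881
∂d/∂y = [65·(+0.92) − (-95)·(-0.52)] / 10900 = +0.0009541
|∇f| = √(-0.008881² + 0.0009541²) = 0.008932 m/m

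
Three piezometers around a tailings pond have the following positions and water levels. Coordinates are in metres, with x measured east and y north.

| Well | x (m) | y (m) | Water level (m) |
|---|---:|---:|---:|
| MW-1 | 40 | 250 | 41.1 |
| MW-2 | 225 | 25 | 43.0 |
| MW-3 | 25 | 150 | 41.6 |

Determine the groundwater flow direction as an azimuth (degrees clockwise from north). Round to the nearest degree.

Taking MW-1 as reference: MW-2−MW-1 = (185, -225, +1.9); MW-3−MW-1 = (-15, -100, +0.5).
Determinant of the coordinate differences = 185·(-100) − (-15)·(-225) = -21875.
∂h/∂x = [(+1.9)·(-100) − (+0.5)·(-225)] / -21875 = +0.003543
∂h/∂y = [185·(+0.5) − (-15)·(+1.9)] / -21875 = -0.005531
Flow direction (−∇h) has components (-0.003543 E, +0.005531 N).
Azimuth = atan2(E, N) = atan2(-0.003543, +0.005531) = 327.4° ≈ 327°.

327°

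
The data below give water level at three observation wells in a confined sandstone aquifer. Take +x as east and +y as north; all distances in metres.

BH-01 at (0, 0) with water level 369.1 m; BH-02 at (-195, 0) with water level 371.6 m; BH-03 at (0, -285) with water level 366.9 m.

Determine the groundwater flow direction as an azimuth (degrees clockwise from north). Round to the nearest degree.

121°

∂h/∂x = (371.6 − 369.1) / (-195 − 0) = -0.01282
∂h/∂y = (366.9 − 369.1) / (-285 − 0) = +0.007719
Flow direction (−∇h) has components (+0.01282 E, -0.007719 N).
Azimuth = atan2(E, N) = atan2(+0.01282, -0.007719) = 121.1° ≈ 121°.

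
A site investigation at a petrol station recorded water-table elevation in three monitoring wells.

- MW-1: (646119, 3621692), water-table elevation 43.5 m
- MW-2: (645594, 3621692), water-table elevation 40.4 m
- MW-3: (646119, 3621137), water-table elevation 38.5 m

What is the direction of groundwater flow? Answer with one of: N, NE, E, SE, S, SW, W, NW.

SW

∂h/∂x = (40.4 − 43.5) / (645594 − 646119) = +0.005905
∂h/∂y = (38.5 − 43.5) / (3621137 − 3621692) = +0.009009
Flow = −∇h = (-0.005905 east, -0.009009 north), which points southwest.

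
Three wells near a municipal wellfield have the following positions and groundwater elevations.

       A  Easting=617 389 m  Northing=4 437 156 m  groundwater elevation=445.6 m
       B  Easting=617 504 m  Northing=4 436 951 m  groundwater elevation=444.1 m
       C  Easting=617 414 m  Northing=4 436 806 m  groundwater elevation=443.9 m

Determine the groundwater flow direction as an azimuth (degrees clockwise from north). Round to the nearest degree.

132°

Taking A as reference: B−A = (115, -205, -1.5); C−A = (25, -350, -1.7).
Solve a·Δx + b·Δy = Δh: det = 115·(-350) − 25·(-205) = -35125.
∂h/∂x = [(-1.5)·(-350) − (-1.7)·(-205)] / -35125 = -0.005025
∂h/∂y = [115·(-1.7) − 25·(-1.5)] / -35125 = +0.004498
Flow direction (−∇h) has components (+0.005025 E, -0.004498 N).
Azimuth = atan2(E, N) = atan2(+0.005025, -0.004498) = 131.8° ≈ 132°.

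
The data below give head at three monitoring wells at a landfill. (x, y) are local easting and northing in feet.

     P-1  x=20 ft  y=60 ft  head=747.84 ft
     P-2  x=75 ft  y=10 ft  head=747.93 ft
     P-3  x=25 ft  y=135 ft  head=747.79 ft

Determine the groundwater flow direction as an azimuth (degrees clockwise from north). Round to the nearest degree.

With h = a·x + b·y + c and P-1 as origin, the differences give:
  55·a + (-50)·b = +0.09
  5·a + 75·b = -0.05
Eliminate b (×75 and ×(-50), subtract): 4375·a = 4.250 → a = ∂h/∂x = +0.0009714
Back-substitute: b = ∂h/∂y = -0.0007314.
Flow direction (−∇h) has components (-0.0009714 E, +0.0007314 N).
Azimuth = atan2(E, N) = atan2(-0.0009714, +0.0007314) = 307.0° ≈ 307°.

307°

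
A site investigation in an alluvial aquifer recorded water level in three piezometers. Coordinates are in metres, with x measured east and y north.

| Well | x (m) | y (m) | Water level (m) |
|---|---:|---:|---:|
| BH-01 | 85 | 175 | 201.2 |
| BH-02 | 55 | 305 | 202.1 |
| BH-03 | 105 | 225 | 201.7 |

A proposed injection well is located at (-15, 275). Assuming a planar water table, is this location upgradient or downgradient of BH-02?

Taking BH-01 as reference: BH-02−BH-01 = (-30, 130, +0.9); BH-03−BH-01 = (20, 50, +0.5).
Determinant of the coordinate differences = (-30)·50 − 20·130 = -4100.
∂h/∂x = [(+0.9)·50 − (+0.5)·130] / -4100 = +0.004878
∂h/∂y = [(-30)·(+0.5) − 20·(+0.9)] / -4100 = +0.008049
Head at (-15, 275) = 201.2 + (+0.004878)·(-100) + (+0.008049)·(100) = 201.52 m.
That is lower than the 202.1 m at BH-02, so the point is downgradient.

downgradient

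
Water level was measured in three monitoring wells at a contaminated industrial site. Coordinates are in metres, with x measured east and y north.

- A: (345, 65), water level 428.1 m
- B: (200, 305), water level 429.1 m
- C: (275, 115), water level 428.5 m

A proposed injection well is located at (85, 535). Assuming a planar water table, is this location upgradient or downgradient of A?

Taking A as reference: B−A = (-145, 240, +1.0); C−A = (-70, 50, +0.4).
Solve a·Δx + b·Δy = Δh: det = (-145)·50 − (-70)·240 = 9550.
∂h/∂x = [(+1.0)·50 − (+0.4)·240] / 9550 = -0.004817
∂h/∂y = [(-145)·(+0.4) − (-70)·(+1.0)] / 9550 = +0.001257
Head at (85, 535) = 428.1 + (-0.004817)·(-260) + (+0.001257)·(470) = 429.94 m.
That is higher than the 428.1 m at A, so the point is upgradient.

upgradient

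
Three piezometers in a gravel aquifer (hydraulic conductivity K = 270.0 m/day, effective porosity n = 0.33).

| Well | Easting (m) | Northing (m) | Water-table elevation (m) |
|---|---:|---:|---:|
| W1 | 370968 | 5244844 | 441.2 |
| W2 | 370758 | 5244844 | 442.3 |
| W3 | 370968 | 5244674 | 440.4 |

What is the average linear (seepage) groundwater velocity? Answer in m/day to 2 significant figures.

∂h/∂x = (442.3 − 441.2) / (370758 − 370968) = -0.005238
∂h/∂y = (440.4 − 441.2) / (5244674 − 5244844) = +0.004706
|∇h| = √(-0.005238² + 0.004706²) = 0.007042
Seepage velocity v = K·i/n = 270.0 × 0.007042 / 0.33 = 5.762 m/day.

5.8 m/day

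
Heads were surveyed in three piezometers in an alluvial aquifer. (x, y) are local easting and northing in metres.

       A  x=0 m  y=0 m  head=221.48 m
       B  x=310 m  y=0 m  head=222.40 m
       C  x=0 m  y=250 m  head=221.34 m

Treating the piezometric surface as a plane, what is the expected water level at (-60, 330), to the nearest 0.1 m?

∂h/∂x = (222.40 − 221.48) / (310 − 0) = +0.002968
∂h/∂y = (221.34 − 221.48) / (250 − 0) = -0.0005600
h(-60, 330) = 221.48 + (+0.002968)·(-60) + (-0.0005600)·(330) = 221.48 -0.178 -0.185 = 221.117 m.

221.1 m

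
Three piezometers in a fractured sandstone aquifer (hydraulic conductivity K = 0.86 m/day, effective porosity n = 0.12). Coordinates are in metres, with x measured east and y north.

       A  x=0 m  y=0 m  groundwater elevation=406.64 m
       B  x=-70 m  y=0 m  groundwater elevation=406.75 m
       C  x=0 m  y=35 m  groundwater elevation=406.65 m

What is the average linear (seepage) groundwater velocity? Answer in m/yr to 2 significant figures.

4.2 m/yr

∂h/∂x = (406.75 − 406.64) / (-70 − 0) = -0.001571
∂h/∂y = (406.65 − 406.64) / (35 − 0) = +0.0002857
|∇h| = √(-0.001571² + 0.0002857²) = 0.001597
Seepage velocity v = K·i/n = 0.86 × 0.001597 / 0.12 = 0.01145 m/day = 4.182 m/yr.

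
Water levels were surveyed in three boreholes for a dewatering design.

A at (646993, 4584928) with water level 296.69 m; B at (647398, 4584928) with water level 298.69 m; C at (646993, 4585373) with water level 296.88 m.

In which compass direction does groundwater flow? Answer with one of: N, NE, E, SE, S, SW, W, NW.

∂h/∂x = (298.69 − 296.69) / (647398 − 646993) = +0.004938
∂h/∂y = (296.88 − 296.69) / (4585373 − 4584928) = +0.0004270
Flow = −∇h = (-0.004938 east, -0.0004270 north), which points west.

W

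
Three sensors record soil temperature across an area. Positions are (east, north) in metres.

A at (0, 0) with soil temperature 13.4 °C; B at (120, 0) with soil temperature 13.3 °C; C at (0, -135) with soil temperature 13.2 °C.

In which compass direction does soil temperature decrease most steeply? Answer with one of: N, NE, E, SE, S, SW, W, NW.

∂T/∂x = (13.3 − 13.4) / (120 − 0) = -0.0008333
∂T/∂y = (13.2 − 13.4) / (-135 − 0) = +0.001481
Steepest decrease is along −∇f = (+0.0008333 E, -0.001481 N) → southeast.

SE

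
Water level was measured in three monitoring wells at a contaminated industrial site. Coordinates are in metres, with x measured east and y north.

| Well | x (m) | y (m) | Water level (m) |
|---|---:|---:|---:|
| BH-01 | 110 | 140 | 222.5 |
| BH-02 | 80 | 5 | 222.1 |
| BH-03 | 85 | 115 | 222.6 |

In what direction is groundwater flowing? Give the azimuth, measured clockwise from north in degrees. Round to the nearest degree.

119°

Differences from BH-01: to BH-02 (Δx, Δy, Δh) = (-30, -135, -0.4); to BH-03 = (-25, -25, +0.1).
Solve a·Δx + b·Δy = Δh: det = (-30)·(-25) − (-25)·(-135) = -2625.
∂h/∂x = [(-0.4)·(-25) − (+0.1)·(-135)] / -2625 = -0.008952
∂h/∂y = [(-30)·(+0.1) − (-25)·(-0.4)] / -2625 = +0.004952
Flow direction (−∇h) has components (+0.008952 E, -0.004952 N).
Azimuth = atan2(E, N) = atan2(+0.008952, -0.004952) = 119.0° ≈ 119°.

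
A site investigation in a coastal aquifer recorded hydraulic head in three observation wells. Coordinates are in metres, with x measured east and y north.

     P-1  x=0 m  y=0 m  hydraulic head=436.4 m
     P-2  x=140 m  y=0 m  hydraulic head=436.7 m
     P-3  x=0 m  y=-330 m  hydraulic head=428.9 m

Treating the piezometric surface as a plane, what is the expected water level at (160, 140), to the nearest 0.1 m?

439.9 m

∂h/∂x = (436.7 − 436.4) / (140 − 0) = +0.002143
∂h/∂y = (428.9 − 436.4) / (-330 − 0) = +0.02273
h(160, 140) = 436.4 + (+0.002143)·(160) + (+0.02273)·(140) = 436.4 +0.343 +3.182 = 439.925 m.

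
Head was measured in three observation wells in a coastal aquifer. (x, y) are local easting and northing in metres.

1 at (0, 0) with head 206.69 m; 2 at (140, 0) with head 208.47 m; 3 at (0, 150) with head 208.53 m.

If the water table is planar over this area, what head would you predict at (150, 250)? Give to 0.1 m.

211.7 m

∂h/∂x = (208.47 − 206.69) / (140 − 0) = +0.01271
∂h/∂y = (208.53 − 206.69) / (150 − 0) = +0.01227
h(150, 250) = 206.69 + (+0.01271)·(150) + (+0.01227)·(250) = 206.69 +1.907 +3.067 = 211.664 m.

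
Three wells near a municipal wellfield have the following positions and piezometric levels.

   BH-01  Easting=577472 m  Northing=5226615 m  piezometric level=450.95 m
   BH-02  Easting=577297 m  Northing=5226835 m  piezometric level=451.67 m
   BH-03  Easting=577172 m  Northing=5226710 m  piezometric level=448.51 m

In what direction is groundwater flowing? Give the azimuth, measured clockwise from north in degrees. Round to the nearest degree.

With h = a·x + b·y + c and BH-01 as origin, the differences give:
  (-175)·a + 220·b = +0.72
  (-300)·a + 95·b = -2.44
Eliminate b (×95 and ×220, subtract): 49375·a = 605.200 → a = ∂h/∂x = +0.01226
Back-substitute: b = ∂h/∂y = +0.01302.
Flow direction (−∇h) has components (-0.01226 E, -0.01302 N).
Azimuth = atan2(E, N) = atan2(-0.01226, -0.01302) = 223.3° ≈ 223°.

223°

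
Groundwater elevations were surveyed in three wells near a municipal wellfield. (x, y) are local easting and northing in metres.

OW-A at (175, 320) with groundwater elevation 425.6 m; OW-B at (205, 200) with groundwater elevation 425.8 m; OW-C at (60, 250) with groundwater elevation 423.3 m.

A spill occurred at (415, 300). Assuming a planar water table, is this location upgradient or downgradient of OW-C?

Differences from OW-A: to OW-B (Δx, Δy, Δh) = (30, -120, +0.2); to OW-C = (-115, -70, -2.3).
Solve a·Δx + b·Δy = Δh: det = 30·(-70) − (-115)·(-120) = -15900.
∂h/∂x = [(+0.2)·(-70) − (-2.3)·(-120)] / -15900 = +0.01824
∂h/∂y = [30·(-2.3) − (-115)·(+0.2)] / -15900 = +0.002893
Head at (415, 300) = 425.6 + (+0.01824)·(240) + (+0.002893)·(-20) = 429.92 m.
That is higher than the 423.3 m at OW-C, so the point is upgradient.

upgradient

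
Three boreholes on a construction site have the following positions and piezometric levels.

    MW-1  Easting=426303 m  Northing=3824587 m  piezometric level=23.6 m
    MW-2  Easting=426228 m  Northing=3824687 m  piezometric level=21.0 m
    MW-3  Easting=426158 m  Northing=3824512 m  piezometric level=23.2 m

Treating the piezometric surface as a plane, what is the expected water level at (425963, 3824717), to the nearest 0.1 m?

17.4 m

Taking MW-1 as reference: MW-2−MW-1 = (-75, 100, -2.6); MW-3−MW-1 = (-145, -75, -0.4).
Determinant of the coordinate differences = (-75)·(-75) − (-145)·100 = 20125.
∂h/∂x = [(-2.6)·(-75) − (-0.4)·100] / 20125 = +0.01168
∂h/∂y = [(-75)·(-0.4) − (-145)·(-2.6)] / 20125 = -0.01724
h(425963, 3824717) = 23.6 + (+0.01168)·(-340) + (-0.01724)·(130) = 23.6 -3.970 -2.241 = 17.388 m.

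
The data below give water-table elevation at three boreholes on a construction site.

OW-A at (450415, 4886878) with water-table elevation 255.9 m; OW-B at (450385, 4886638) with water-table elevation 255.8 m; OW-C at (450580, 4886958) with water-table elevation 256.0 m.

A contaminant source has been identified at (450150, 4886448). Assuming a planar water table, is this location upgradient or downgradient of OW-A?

downgradient

Three-point gradient (reference OW-A): Δ to OW-B = (-30, -240, -0.1), Δ to OW-C = (165, 80, +0.1).
∂h/∂x = +0.0004301, ∂h/∂y = +0.0003629 (det = 37200).
Head at (450150, 4886448) = 255.9 + (+0.0004301)·(-265) + (+0.0003629)·(-430) = 255.63 m.
That is lower than the 255.9 m at OW-A, so the point is downgradient.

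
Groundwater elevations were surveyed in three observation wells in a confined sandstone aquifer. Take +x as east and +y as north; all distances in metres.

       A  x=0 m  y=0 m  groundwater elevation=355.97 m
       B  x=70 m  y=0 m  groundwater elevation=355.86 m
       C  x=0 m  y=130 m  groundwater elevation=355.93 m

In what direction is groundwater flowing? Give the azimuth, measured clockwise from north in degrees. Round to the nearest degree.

079°

∂h/∂x = (355.86 − 355.97) / (70 − 0) = -0.001571
∂h/∂y = (355.93 − 355.97) / (130 − 0) = -0.0003077
Flow direction (−∇h) has components (+0.001571 E, +0.0003077 N).
Azimuth = atan2(E, N) = atan2(+0.001571, +0.0003077) = 78.9° ≈ 079°.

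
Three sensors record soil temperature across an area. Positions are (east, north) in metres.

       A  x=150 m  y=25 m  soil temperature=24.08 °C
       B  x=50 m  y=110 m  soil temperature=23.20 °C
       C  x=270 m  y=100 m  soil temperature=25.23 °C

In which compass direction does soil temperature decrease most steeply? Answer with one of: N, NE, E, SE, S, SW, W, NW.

W

Three-point gradient (reference A): Δ to B = (-100, 85, -0.88), Δ to C = (120, 75, +1.15).
∂T/∂x = +0.009251, ∂T/∂y = +0.0005311 (det = -17700).
Steepest decrease is along −∇f = (-0.009251 E, -0.0005311 N) → west.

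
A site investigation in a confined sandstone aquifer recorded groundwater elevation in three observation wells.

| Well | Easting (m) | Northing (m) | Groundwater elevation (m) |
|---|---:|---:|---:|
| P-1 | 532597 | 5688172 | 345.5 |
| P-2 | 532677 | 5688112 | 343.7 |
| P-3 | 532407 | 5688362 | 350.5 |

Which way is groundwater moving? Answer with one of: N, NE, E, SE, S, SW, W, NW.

SE

Taking P-1 as reference: P-2−P-1 = (80, -60, -1.8); P-3−P-1 = (-190, 190, +5.0).
Determinant of the coordinate differences = 80·190 − (-190)·(-60) = 3800.
∂h/∂x = [(-1.8)·190 − (+5.0)·(-60)] / 3800 = -0.01105
∂h/∂y = [80·(+5.0) − (-190)·(-1.8)] / 3800 = +0.01526
Flow = −∇h = (+0.01105 east, -0.01526 north), which points southeast.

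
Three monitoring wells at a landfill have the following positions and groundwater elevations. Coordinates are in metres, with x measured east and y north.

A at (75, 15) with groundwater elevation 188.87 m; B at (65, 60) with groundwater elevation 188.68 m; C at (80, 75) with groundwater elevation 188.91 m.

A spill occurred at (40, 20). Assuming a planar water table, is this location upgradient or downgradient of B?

downgradient

Taking A as reference: B−A = (-10, 45, -0.19); C−A = (5, 60, +0.04).
Solve a·Δx + b·Δy = Δh: det = (-10)·60 − 5·45 = -825.
∂h/∂x = [(-0.19)·60 − (+0.04)·45] / -825 = +0.01600
∂h/∂y = [(-10)·(+0.04) − 5·(-0.19)] / -825 = -0.0006667
Head at (40, 20) = 188.87 + (+0.01600)·(-35) + (-0.0006667)·(5) = 188.31 m.
That is lower than the 188.68 m at B, so the point is downgradient.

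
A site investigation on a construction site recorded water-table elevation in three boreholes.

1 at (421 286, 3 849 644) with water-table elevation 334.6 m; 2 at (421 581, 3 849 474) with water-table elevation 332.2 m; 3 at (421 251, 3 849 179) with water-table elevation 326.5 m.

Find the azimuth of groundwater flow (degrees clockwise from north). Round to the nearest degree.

186°

Taking 1 as reference: 2−1 = (295, -170, -2.4); 3−1 = (-35, -465, -8.1).
Determinant of the coordinate differences = 295·(-465) − (-35)·(-170) = -143125.
∂h/∂x = [(-2.4)·(-465) − (-8.1)·(-170)] / -143125 = +0.001824
∂h/∂y = [295·(-8.1) − (-35)·(-2.4)] / -143125 = +0.01728
Flow direction (−∇h) has components (-0.001824 E, -0.01728 N).
Azimuth = atan2(E, N) = atan2(-0.001824, -0.01728) = 186.0° ≈ 186°.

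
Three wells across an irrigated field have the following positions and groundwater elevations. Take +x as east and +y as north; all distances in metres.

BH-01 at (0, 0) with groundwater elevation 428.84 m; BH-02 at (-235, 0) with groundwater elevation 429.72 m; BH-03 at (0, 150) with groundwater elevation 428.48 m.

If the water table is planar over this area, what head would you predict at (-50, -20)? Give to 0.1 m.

∂h/∂x = (429.72 − 428.84) / (-235 − 0) = -0.003745
∂h/∂y = (428.48 − 428.84) / (150 − 0) = -0.002400
h(-50, -20) = 428.84 + (-0.003745)·(-50) + (-0.002400)·(-20) = 428.84 +0.187 +0.048 = 429.075 m.

429.1 m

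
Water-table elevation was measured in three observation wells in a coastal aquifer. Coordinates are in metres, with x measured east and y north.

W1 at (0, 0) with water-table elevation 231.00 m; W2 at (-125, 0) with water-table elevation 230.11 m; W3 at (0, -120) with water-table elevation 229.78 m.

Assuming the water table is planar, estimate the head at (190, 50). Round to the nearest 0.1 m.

∂h/∂x = (230.11 − 231.00) / (-125 − 0) = +0.007120
∂h/∂y = (229.78 − 231.00) / (-120 − 0) = +0.01017
h(190, 50) = 231.00 + (+0.007120)·(190) + (+0.01017)·(50) = 231.00 +1.353 +0.508 = 232.861 m.

232.9 m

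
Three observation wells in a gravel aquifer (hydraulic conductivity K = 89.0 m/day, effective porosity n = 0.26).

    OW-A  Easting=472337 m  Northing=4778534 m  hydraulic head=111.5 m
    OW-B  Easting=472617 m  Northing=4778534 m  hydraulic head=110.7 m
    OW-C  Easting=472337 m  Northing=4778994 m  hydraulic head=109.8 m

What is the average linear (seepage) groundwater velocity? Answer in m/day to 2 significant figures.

∂h/∂x = (110.7 − 111.5) / (472617 − 472337) = -0.002857
∂h/∂y = (109.8 − 111.5) / (4778994 − 4778534) = -0.003696
|∇h| = √(-0.002857² + -0.003696²) = 0.004671
Seepage velocity v = K·i/n = 89.0 × 0.004671 / 0.26 = 1.599 m/day.

1.6 m/day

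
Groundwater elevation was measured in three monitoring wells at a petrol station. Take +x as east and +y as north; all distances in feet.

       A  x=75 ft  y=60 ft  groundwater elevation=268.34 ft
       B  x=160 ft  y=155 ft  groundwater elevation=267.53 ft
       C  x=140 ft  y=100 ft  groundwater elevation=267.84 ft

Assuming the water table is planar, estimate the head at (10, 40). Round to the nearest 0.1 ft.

268.8 ft

Differences from A: to B (Δx, Δy, Δh) = (85, 95, -0.81); to C = (65, 40, -0.50).
Solve a·Δx + b·Δy = Δh: det = 85·40 − 65·95 = -2775.
∂h/∂x = [(-0.81)·40 − (-0.50)·95] / -2775 = -0.005441
∂h/∂y = [85·(-0.50) − 65·(-0.81)] / -2775 = -0.003658
h(10, 40) = 268.34 + (-0.005441)·(-65) + (-0.003658)·(-20) = 268.34 +0.354 +0.073 = 268.767 ft.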